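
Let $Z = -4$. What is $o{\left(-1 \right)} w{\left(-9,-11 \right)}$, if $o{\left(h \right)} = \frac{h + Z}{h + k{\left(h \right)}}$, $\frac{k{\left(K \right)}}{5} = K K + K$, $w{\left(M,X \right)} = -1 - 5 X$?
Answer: $270$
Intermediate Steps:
$k{\left(K \right)} = 5 K + 5 K^{2}$ ($k{\left(K \right)} = 5 \left(K K + K\right) = 5 \left(K^{2} + K\right) = 5 \left(K + K^{2}\right) = 5 K + 5 K^{2}$)
$o{\left(h \right)} = \frac{-4 + h}{h + 5 h \left(1 + h\right)}$ ($o{\left(h \right)} = \frac{h - 4}{h + 5 h \left(1 + h\right)} = \frac{-4 + h}{h + 5 h \left(1 + h\right)}$)
$o{\left(-1 \right)} w{\left(-9,-11 \right)} = \frac{-4 - 1}{\left(-1\right) \left(6 + 5 \left(-1\right)\right)} \left(-1 - -55\right) = \left(-1\right) \frac{1}{6 - 5} \left(-5\right) \left(-1 + 55\right) = \left(-1\right) 1^{-1} \left(-5\right) 54 = \left(-1\right) 1 \left(-5\right) 54 = 5 \cdot 54 = 270$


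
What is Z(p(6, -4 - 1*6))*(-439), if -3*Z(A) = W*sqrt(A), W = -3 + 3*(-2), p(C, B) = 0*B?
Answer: 0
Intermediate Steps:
p(C, B) = 0
W = -9 (W = -3 - 6 = -9)
Z(A) = 3*sqrt(A) (Z(A) = -(-3)*sqrt(A) = 3*sqrt(A))
Z(p(6, -4 - 1*6))*(-439) = (3*sqrt(0))*(-439) = (3*0)*(-439) = 0*(-439) = 0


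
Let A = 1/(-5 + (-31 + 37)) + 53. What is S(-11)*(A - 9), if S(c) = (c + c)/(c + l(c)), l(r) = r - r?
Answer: 90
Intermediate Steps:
l(r) = 0
A = 54 (A = 1/(-5 + 6) + 53 = 1/1 + 53 = 1 + 53 = 54)
S(c) = 2 (S(c) = (c + c)/(c + 0) = (2*c)/c = 2)
S(-11)*(A - 9) = 2*(54 - 9) = 2*45 = 90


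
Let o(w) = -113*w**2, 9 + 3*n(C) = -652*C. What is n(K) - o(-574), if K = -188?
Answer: 111814931/3 ≈ 3.7272e+7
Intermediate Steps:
n(C) = -3 - 652*C/3 (n(C) = -3 + (-652*C)/3 = -3 - 652*C/3)
n(K) - o(-574) = (-3 - 652/3*(-188)) - (-113)*(-574)**2 = (-3 + 122576/3) - (-113)*329476 = 122567/3 - 1*(-37230788) = 122567/3 + 37230788 = 111814931/3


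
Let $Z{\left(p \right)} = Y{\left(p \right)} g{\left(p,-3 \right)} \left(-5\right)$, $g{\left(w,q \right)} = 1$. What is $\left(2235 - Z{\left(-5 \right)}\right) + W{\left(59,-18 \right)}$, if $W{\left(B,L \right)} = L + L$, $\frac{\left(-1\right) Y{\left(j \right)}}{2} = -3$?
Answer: $2229$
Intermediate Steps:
$Y{\left(j \right)} = 6$ ($Y{\left(j \right)} = \left(-2\right) \left(-3\right) = 6$)
$W{\left(B,L \right)} = 2 L$
$Z{\left(p \right)} = -30$ ($Z{\left(p \right)} = 6 \cdot 1 \left(-5\right) = 6 \left(-5\right) = -30$)
$\left(2235 - Z{\left(-5 \right)}\right) + W{\left(59,-18 \right)} = \left(2235 - -30\right) + 2 \left(-18\right) = \left(2235 + 30\right) - 36 = 2265 - 36 = 2229$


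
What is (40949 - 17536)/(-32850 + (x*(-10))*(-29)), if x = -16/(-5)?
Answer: -23413/31922 ≈ -0.73344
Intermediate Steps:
x = 16/5 (x = -16*(-⅕) = 16/5 ≈ 3.2000)
(40949 - 17536)/(-32850 + (x*(-10))*(-29)) = (40949 - 17536)/(-32850 + ((16/5)*(-10))*(-29)) = 23413/(-32850 - 32*(-29)) = 23413/(-32850 + 928) = 23413/(-31922) = 23413*(-1/31922) = -23413/31922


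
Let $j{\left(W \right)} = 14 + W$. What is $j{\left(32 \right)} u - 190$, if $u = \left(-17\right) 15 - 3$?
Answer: $-12058$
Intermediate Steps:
$u = -258$ ($u = -255 - 3 = -258$)
$j{\left(32 \right)} u - 190 = \left(14 + 32\right) \left(-258\right) - 190 = 46 \left(-258\right) - 190 = -11868 - 190 = -12058$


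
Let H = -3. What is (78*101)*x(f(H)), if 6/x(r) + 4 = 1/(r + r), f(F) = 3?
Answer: -283608/23 ≈ -12331.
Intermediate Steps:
x(r) = 6/(-4 + 1/(2*r)) (x(r) = 6/(-4 + 1/(r + r)) = 6/(-4 + 1/(2*r)))
(78*101)*x(f(H)) = (78*101)*(-12*3/(-1 + 8*3)) = 7878*(-12*3/(-1 + 24)) = 7878*(-12*3/23) = 7878*(-12*3*1/23) = 7878*(-36/23) = -283608/23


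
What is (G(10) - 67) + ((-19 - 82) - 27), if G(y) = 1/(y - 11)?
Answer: -196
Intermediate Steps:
G(y) = 1/(-11 + y)
(G(10) - 67) + ((-19 - 82) - 27) = (1/(-11 + 10) - 67) + ((-19 - 82) - 27) = (1/(-1) - 67) + (-101 - 27) = (-1 - 67) - 128 = -68 - 128 = -196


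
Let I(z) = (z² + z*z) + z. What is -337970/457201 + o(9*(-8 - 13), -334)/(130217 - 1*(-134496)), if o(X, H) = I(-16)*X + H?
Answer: -132477608288/121027048313 ≈ -1.0946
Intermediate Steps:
I(z) = z + 2*z² (I(z) = (z² + z²) + z = 2*z² + z = z + 2*z²)
o(X, H) = H + 496*X (o(X, H) = (-16*(1 + 2*(-16)))*X + H = (-16*(1 - 32))*X + H = (-16*(-31))*X + H = 496*X + H = H + 496*X)
-337970/457201 + o(9*(-8 - 13), -334)/(130217 - 1*(-134496)) = -337970/457201 + (-334 + 496*(9*(-8 - 13)))/(130217 - 1*(-134496)) = -337970*1/457201 + (-334 + 496*(9*(-21)))/(130217 + 134496) = -337970/457201 + (-334 + 496*(-189))/264713 = -337970/457201 + (-334 - 93744)*(1/264713) = -337970/457201 - 94078*1/264713 = -337970/457201 - 94078/264713 = -132477608288/121027048313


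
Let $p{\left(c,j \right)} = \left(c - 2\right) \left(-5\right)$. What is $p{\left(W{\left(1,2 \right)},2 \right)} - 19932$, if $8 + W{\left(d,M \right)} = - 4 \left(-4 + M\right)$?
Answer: $-19922$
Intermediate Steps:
$W{\left(d,M \right)} = 8 - 4 M$ ($W{\left(d,M \right)} = -8 - 4 \left(-4 + M\right) = -8 - \left(-16 + 4 M\right) = 8 - 4 M$)
$p{\left(c,j \right)} = 10 - 5 c$ ($p{\left(c,j \right)} = \left(c - 2\right) \left(-5\right) = \left(-2 + c\right) \left(-5\right) = 10 - 5 c$)
$p{\left(W{\left(1,2 \right)},2 \right)} - 19932 = \left(10 - 5 \left(8 - 8\right)\right) - 19932 = \left(10 - 0\right) - 19932 = \left(10 + 0\right) - 19932 = 10 - 19932 = -19922$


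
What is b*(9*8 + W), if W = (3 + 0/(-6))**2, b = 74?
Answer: 5994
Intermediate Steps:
W = 9 (W = (3 + 0*(-1/6))**2 = (3 + 0)**2 = 3**2 = 9)
b*(9*8 + W) = 74*(9*8 + 9) = 74*(72 + 9) = 74*81 = 5994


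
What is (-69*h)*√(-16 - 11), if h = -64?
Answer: 13248*I*√3 ≈ 22946.0*I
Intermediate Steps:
(-69*h)*√(-16 - 11) = (-69*(-64))*√(-16 - 11) = 4416*√(-27) = 4416*(3*I*√3) = 13248*I*√3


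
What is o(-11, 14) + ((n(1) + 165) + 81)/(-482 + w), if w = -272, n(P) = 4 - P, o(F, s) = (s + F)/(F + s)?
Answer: 505/754 ≈ 0.66976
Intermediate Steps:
o(F, s) = 1 (o(F, s) = (F + s)/(F + s) = 1)
o(-11, 14) + ((n(1) + 165) + 81)/(-482 + w) = 1 + (((4 - 1*1) + 165) + 81)/(-482 - 272) = 1 + (((4 - 1) + 165) + 81)/(-754) = 1 - ((3 + 165) + 81)/754 = 1 - (168 + 81)/754 = 1 - 1/754*249 = 1 - 249/754 = 505/754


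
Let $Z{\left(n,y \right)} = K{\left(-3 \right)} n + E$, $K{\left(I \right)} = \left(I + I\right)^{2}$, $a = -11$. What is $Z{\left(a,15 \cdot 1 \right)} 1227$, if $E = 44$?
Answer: $-431904$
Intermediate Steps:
$K{\left(I \right)} = 4 I^{2}$ ($K{\left(I \right)} = \left(2 I\right)^{2} = 4 I^{2}$)
$Z{\left(n,y \right)} = 44 + 36 n$ ($Z{\left(n,y \right)} = 4 \left(-3\right)^{2} n + 44 = 4 \cdot 9 n + 44 = 36 n + 44 = 44 + 36 n$)
$Z{\left(a,15 \cdot 1 \right)} 1227 = \left(44 + 36 \left(-11\right)\right) 1227 = \left(44 - 396\right) 1227 = \left(-352\right) 1227 = -431904$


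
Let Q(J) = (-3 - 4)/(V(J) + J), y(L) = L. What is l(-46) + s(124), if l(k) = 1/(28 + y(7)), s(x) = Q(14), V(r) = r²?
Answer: -1/210 ≈ -0.0047619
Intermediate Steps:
Q(J) = -7/(J + J²) (Q(J) = (-3 - 4)/(J² + J) = -7/(J + J²))
s(x) = -1/30 (s(x) = -7/(14*(1 + 14)) = -7*1/14/15 = -7*1/14*1/15 = -1/30)
l(k) = 1/35 (l(k) = 1/(28 + 7) = 1/35)
l(-46) + s(124) = 1/35 - 1/30 = -1/210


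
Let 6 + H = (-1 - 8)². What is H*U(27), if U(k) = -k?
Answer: -2025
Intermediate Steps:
H = 75 (H = -6 + (-1 - 8)² = -6 + (-9)² = -6 + 81 = 75)
H*U(27) = 75*(-1*27) = 75*(-27) = -2025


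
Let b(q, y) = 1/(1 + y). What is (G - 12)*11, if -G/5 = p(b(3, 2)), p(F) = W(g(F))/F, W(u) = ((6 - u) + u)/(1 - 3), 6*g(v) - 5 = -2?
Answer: 363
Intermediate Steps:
g(v) = ½ (g(v) = ⅚ + (⅙)*(-2) = ⅚ - ⅓ = ½)
W(u) = -3 (W(u) = 6/(-2) = 6*(-½) = -3)
p(F) = -3/F
G = 45 (G = -(-15)/(1/(1 + 2)) = -(-15)/(1/3) = -(-15)/⅓ = -(-15)*3 = -5*(-9) = 45)
(G - 12)*11 = (45 - 12)*11 = 33*11 = 363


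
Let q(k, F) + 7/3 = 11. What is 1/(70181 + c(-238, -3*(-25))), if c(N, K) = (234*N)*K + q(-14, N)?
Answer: -3/12320131 ≈ -2.4350e-7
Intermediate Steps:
q(k, F) = 26/3 (q(k, F) = -7/3 + 11 = 26/3)
c(N, K) = 26/3 + 234*K*N (c(N, K) = (234*N)*K + 26/3 = 234*K*N + 26/3 = 26/3 + 234*K*N)
1/(70181 + c(-238, -3*(-25))) = 1/(70181 + (26/3 + 234*(-3*(-25))*(-238))) = 1/(70181 + (26/3 + 234*75*(-238))) = 1/(70181 + (26/3 - 4176900)) = 1/(70181 - 12530674/3) = 1/(-12320131/3) = -3/12320131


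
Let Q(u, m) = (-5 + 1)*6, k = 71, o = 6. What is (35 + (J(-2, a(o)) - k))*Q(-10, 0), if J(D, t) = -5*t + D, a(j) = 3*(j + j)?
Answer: 5232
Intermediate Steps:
a(j) = 6*j (a(j) = 3*(2*j) = 6*j)
Q(u, m) = -24 (Q(u, m) = -4*6 = -24)
J(D, t) = D - 5*t
(35 + (J(-2, a(o)) - k))*Q(-10, 0) = (35 + ((-2 - 30*6) - 1*71))*(-24) = (35 + ((-2 - 5*36) - 71))*(-24) = (35 + ((-2 - 180) - 71))*(-24) = (35 + (-182 - 71))*(-24) = (35 - 253)*(-24) = -218*(-24) = 5232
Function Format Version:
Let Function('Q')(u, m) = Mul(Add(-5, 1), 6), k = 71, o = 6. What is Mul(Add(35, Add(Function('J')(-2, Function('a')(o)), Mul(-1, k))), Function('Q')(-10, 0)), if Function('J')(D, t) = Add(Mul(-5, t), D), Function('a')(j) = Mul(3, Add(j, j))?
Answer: 5232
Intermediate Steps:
Function('a')(j) = Mul(6, j) (Function('a')(j) = Mul(3, Mul(2, j)) = Mul(6, j))
Function('Q')(u, m) = -24 (Function('Q')(u, m) = Mul(-4, 6) = -24)
Function('J')(D, t) = Add(D, Mul(-5, t))
Mul(Add(35, Add(Function('J')(-2, Function('a')(o)), Mul(-1, k))), Function('Q')(-10, 0)) = Mul(Add(35, Add(Add(-2, Mul(-5, Mul(6, 6))), Mul(-1, 71))), -24) = Mul(Add(35, Add(Add(-2, Mul(-5, 36)), -71)), -24) = Mul(Add(35, Add(Add(-2, -180), -71)), -24) = Mul(Add(35, Add(-182, -71)), -24) = Mul(Add(35, -253), -24) = Mul(-218, -24) = 5232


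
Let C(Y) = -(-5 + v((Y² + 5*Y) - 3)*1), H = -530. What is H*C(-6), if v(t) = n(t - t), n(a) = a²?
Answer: -2650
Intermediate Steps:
v(t) = 0 (v(t) = (t - t)² = 0² = 0)
C(Y) = 5 (C(Y) = -(-5 + 0*1) = -(-5 + 0) = -1*(-5) = 5)
H*C(-6) = -530*5 = -2650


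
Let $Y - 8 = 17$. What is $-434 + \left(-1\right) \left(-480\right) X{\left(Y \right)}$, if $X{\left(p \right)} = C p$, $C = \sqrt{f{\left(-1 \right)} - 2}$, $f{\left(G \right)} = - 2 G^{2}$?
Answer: $-434 + 24000 i \approx -434.0 + 24000.0 i$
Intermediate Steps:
$Y = 25$ ($Y = 8 + 17 = 25$)
$C = 2 i$ ($C = \sqrt{- 2 \left(-1\right)^{2} - 2} = \sqrt{\left(-2\right) 1 - 2} = \sqrt{-2 - 2} = \sqrt{-4} = 2 i \approx 2.0 i$)
$X{\left(p \right)} = 2 i p$
$-434 + \left(-1\right) \left(-480\right) X{\left(Y \right)} = -434 + \left(-1\right) \left(-480\right) 2 i 25 = -434 + 480 \cdot 50 i = -434 + 24000 i$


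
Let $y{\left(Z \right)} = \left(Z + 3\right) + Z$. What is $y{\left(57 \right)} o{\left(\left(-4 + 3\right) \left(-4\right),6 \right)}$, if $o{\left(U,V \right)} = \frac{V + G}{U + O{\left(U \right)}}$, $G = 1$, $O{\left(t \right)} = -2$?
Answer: $\frac{819}{2} \approx 409.5$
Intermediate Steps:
$y{\left(Z \right)} = 3 + 2 Z$ ($y{\left(Z \right)} = \left(3 + Z\right) + Z = 3 + 2 Z$)
$o{\left(U,V \right)} = \frac{1 + V}{-2 + U}$ ($o{\left(U,V \right)} = \frac{V + 1}{U - 2} = \frac{1 + V}{-2 + U}$)
$y{\left(57 \right)} o{\left(\left(-4 + 3\right) \left(-4\right),6 \right)} = \left(3 + 2 \cdot 57\right) \frac{1 + 6}{-2 + \left(-4 + 3\right) \left(-4\right)} = \left(3 + 114\right) \frac{1}{-2 - -4} \cdot 7 = 117 \frac{1}{-2 + 4} \cdot 7 = 117 \cdot \frac{1}{2} \cdot 7 = 117 \cdot \frac{7}{2} = \frac{819}{2}$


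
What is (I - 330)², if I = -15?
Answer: 119025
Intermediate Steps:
(I - 330)² = (-15 - 330)² = (-345)² = 119025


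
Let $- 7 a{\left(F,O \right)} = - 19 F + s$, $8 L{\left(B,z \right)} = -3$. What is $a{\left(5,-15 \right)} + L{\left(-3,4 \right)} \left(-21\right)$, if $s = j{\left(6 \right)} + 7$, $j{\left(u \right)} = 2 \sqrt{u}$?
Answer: $\frac{1145}{56} - \frac{2 \sqrt{6}}{7} \approx 19.747$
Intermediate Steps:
$s = 7 + 2 \sqrt{6}$ ($s = 2 \sqrt{6} + 7 = 7 + 2 \sqrt{6} \approx 11.899$)
$L{\left(B,z \right)} = - \frac{3}{8}$ ($L{\left(B,z \right)} = \frac{1}{8} \left(-3\right) = - \frac{3}{8}$)
$a{\left(F,O \right)} = -1 - \frac{2 \sqrt{6}}{7} + \frac{19 F}{7}$ ($a{\left(F,O \right)} = - \frac{- 19 F + \left(7 + 2 \sqrt{6}\right)}{7} = - \frac{7 - 19 F + 2 \sqrt{6}}{7} = -1 - \frac{2 \sqrt{6}}{7} + \frac{19 F}{7}$)
$a{\left(5,-15 \right)} + L{\left(-3,4 \right)} \left(-21\right) = \left(-1 - \frac{2 \sqrt{6}}{7} + \frac{19}{7} \cdot 5\right) - - \frac{63}{8} = \left(-1 - \frac{2 \sqrt{6}}{7} + \frac{95}{7}\right) + \frac{63}{8} = \left(\frac{88}{7} - \frac{2 \sqrt{6}}{7}\right) + \frac{63}{8} = \frac{1145}{56} - \frac{2 \sqrt{6}}{7}$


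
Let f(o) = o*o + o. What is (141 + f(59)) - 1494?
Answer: 2187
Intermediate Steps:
f(o) = o + o² (f(o) = o² + o = o + o²)
(141 + f(59)) - 1494 = (141 + 59*(1 + 59)) - 1494 = (141 + 59*60) - 1494 = (141 + 3540) - 1494 = 3681 - 1494 = 2187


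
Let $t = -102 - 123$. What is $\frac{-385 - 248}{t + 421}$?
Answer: $- \frac{633}{196} \approx -3.2296$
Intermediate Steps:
$t = -225$ ($t = -102 - 123 = -225$)
$\frac{-385 - 248}{t + 421} = \frac{-385 - 248}{-225 + 421} = - \frac{633}{196}$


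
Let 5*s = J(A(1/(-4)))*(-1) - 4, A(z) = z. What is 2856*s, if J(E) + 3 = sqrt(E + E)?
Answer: -2856/5 - 1428*I*sqrt(2)/5 ≈ -571.2 - 403.9*I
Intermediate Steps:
J(E) = -3 + sqrt(2)*sqrt(E) (J(E) = -3 + sqrt(E + E) = -3 + sqrt(2*E) = -3 + sqrt(2)*sqrt(E))
s = -1/5 - I*sqrt(2)/10 (s = ((-3 + sqrt(2)*sqrt(1/(-4)))*(-1) - 4)/5 = ((-3 + sqrt(2)*sqrt(-1/4))*(-1) - 4)/5 = ((-3 + sqrt(2)*(I/2))*(-1) - 4)/5 = ((-3 + I*sqrt(2)/2)*(-1) - 4)/5 = ((3 - I*sqrt(2)/2) - 4)/5 = (-1 - I*sqrt(2)/2)/5 = -1/5 - I*sqrt(2)/10 ≈ -0.2 - 0.14142*I)
2856*s = 2856*(-1/5 - I*sqrt(2)/10) = -2856/5 - 1428*I*sqrt(2)/5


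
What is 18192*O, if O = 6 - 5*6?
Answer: -436608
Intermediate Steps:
O = -24 (O = 6 - 30 = -24)
18192*O = 18192*(-24) = -436608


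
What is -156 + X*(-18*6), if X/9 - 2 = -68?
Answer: 63996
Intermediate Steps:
X = -594 (X = 18 + 9*(-68) = 18 - 612 = -594)
-156 + X*(-18*6) = -156 - (-10692)*6 = -156 - 594*(-108) = -156 + 64152 = 63996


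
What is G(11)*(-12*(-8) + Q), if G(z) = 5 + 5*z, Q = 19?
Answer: 6900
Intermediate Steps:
G(11)*(-12*(-8) + Q) = (5 + 5*11)*(-12*(-8) + 19) = (5 + 55)*(96 + 19) = 60*115 = 6900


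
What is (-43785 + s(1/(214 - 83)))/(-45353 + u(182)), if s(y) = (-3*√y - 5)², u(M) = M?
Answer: 5732551/5917401 - 10*√131/1972467 ≈ 0.96870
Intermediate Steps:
s(y) = (-5 - 3*√y)²
(-43785 + s(1/(214 - 83)))/(-45353 + u(182)) = (-43785 + (5 + 3*√(1/(214 - 83)))²)/(-45353 + 182) = (-43785 + (5 + 3*√(1/131))²)/(-45171) = (-43785 + (5 + 3*√(1/131))²)*(-1/45171) = (-43785 + (5 + 3*(√131/131))²)*(-1/45171) = (-43785 + (5 + 3*√131/131)²)*(-1/45171) = 695/717 - (5 + 3*√131/131)²/45171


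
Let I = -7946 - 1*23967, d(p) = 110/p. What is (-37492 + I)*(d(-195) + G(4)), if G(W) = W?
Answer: -3100090/13 ≈ -2.3847e+5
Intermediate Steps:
I = -31913 (I = -7946 - 23967 = -31913)
(-37492 + I)*(d(-195) + G(4)) = (-37492 - 31913)*(110/(-195) + 4) = -69405*(110*(-1/195) + 4) = -69405*(-22/39 + 4) = -69405*134/39 = -3100090/13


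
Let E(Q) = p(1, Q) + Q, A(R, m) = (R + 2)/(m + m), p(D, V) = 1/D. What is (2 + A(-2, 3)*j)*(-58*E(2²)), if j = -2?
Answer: -580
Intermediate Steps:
A(R, m) = (2 + R)/(2*m) (A(R, m) = (2 + R)/((2*m)) = (2 + R)*(1/(2*m)) = (2 + R)/(2*m))
E(Q) = 1 + Q (E(Q) = 1/1 + Q = 1 + Q)
(2 + A(-2, 3)*j)*(-58*E(2²)) = (2 + ((½)*(2 - 2)/3)*(-2))*(-58*(1 + 2²)) = (2 + ((½)*(⅓)*0)*(-2))*(-58*(1 + 4)) = (2 + 0*(-2))*(-58*5) = (2 + 0)*(-290) = 2*(-290) = -580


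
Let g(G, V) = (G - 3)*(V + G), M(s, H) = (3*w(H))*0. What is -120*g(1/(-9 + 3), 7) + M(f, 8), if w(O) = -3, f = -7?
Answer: 7790/3 ≈ 2596.7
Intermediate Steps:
M(s, H) = 0 (M(s, H) = (3*(-3))*0 = -9*0 = 0)
g(G, V) = (-3 + G)*(G + V)
-120*g(1/(-9 + 3), 7) + M(f, 8) = -120*((1/(-9 + 3))² - 3/(-9 + 3) - 3*7 + 7/(-9 + 3)) + 0 = -120*((1/(-6))² - 3/(-6) - 21 + 7/(-6)) + 0 = -120*((-⅙)² - 3*(-⅙) - 21 - ⅙*7) + 0 = -120*(1/36 + ½ - 21 - 7/6) + 0 = -120*(-779/36) + 0 = 7790/3 + 0 = 7790/3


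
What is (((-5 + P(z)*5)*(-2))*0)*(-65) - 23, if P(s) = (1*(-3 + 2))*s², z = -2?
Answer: -23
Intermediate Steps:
P(s) = -s² (P(s) = (1*(-1))*s² = -s²)
(((-5 + P(z)*5)*(-2))*0)*(-65) - 23 = (((-5 - 1*(-2)²*5)*(-2))*0)*(-65) - 23 = (((-5 - 1*4*5)*(-2))*0)*(-65) - 23 = (((-5 - 4*5)*(-2))*0)*(-65) - 23 = (((-5 - 20)*(-2))*0)*(-65) - 23 = (-25*(-2)*0)*(-65) - 23 = (50*0)*(-65) - 23 = 0*(-65) - 23 = 0 - 23 = -23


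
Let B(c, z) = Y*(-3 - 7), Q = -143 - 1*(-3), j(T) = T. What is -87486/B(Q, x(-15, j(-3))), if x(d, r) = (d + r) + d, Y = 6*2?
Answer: 14581/20 ≈ 729.05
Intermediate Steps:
Q = -140 (Q = -143 + 3 = -140)
Y = 12
x(d, r) = r + 2*d
B(c, z) = -120 (B(c, z) = 12*(-3 - 7) = 12*(-10) = -120)
-87486/B(Q, x(-15, j(-3))) = -87486/(-120) = -87486*(-1/120) = 14581/20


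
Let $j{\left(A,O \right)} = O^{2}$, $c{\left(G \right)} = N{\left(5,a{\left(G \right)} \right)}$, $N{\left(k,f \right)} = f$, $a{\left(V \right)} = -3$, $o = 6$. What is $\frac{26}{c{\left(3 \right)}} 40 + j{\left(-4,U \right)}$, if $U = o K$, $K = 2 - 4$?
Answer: $- \frac{608}{3} \approx -202.67$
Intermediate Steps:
$K = -2$
$c{\left(G \right)} = -3$
$U = -12$ ($U = 6 \left(-2\right) = -12$)
$\frac{26}{c{\left(3 \right)}} 40 + j{\left(-4,U \right)} = \frac{26}{-3} \cdot 40 + \left(-12\right)^{2} = 26 \left(- \frac{1}{3}\right) 40 + 144 = \left(- \frac{26}{3}\right) 40 + 144 = - \frac{1040}{3} + 144 = - \frac{608}{3}$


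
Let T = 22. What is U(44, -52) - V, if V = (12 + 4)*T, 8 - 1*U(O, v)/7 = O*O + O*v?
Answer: 2168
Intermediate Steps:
U(O, v) = 56 - 7*O**2 - 7*O*v (U(O, v) = 56 - 7*(O*O + O*v) = 56 - 7*(O**2 + O*v) = 56 + (-7*O**2 - 7*O*v) = 56 - 7*O**2 - 7*O*v)
V = 352 (V = (12 + 4)*22 = 16*22 = 352)
U(44, -52) - V = (56 - 7*44**2 - 7*44*(-52)) - 1*352 = (56 - 7*1936 + 16016) - 352 = (56 - 13552 + 16016) - 352 = 2520 - 352 = 2168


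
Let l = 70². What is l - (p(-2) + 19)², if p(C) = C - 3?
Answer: 4704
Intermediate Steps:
p(C) = -3 + C
l = 4900
l - (p(-2) + 19)² = 4900 - ((-3 - 2) + 19)² = 4900 - (-5 + 19)² = 4900 - 1*14² = 4900 - 1*196 = 4900 - 196 = 4704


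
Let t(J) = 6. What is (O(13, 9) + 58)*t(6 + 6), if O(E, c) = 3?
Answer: 366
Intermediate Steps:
(O(13, 9) + 58)*t(6 + 6) = (3 + 58)*6 = 61*6 = 366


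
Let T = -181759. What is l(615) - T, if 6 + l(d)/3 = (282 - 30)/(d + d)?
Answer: 37257031/205 ≈ 1.8174e+5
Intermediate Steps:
l(d) = -18 + 378/d (l(d) = -18 + 3*((282 - 30)/(d + d)) = -18 + 3*(252/((2*d))) = -18 + 3*(252*(1/(2*d))) = -18 + 3*(126/d) = -18 + 378/d)
l(615) - T = (-18 + 378/615) - 1*(-181759) = (-18 + 378*(1/615)) + 181759 = (-18 + 126/205) + 181759 = -3564/205 + 181759 = 37257031/205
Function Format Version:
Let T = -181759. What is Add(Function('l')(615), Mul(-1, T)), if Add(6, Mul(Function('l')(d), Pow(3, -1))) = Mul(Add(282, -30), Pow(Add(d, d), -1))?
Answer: Rational(37257031, 205) ≈ 1.8174e+5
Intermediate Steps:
Function('l')(d) = Add(-18, Mul(378, Pow(d, -1))) (Function('l')(d) = Add(-18, Mul(3, Mul(Add(282, -30), Pow(Add(d, d), -1)))) = Add(-18, Mul(3, Mul(252, Pow(Mul(2, d), -1)))) = Add(-18, Mul(3, Mul(252, Mul(Rational(1, 2), Pow(d, -1))))) = Add(-18, Mul(3, Mul(126, Pow(d, -1)))) = Add(-18, Mul(378, Pow(d, -1))))
Add(Function('l')(615), Mul(-1, T)) = Add(Add(-18, Mul(378, Pow(615, -1))), Mul(-1, -181759)) = Add(Add(-18, Mul(378, Rational(1, 615))), 181759) = Add(Add(-18, Rational(126, 205)), 181759) = Add(Rational(-3564, 205), 181759) = Rational(37257031, 205)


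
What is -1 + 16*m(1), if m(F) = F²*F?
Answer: 15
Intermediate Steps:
m(F) = F³
-1 + 16*m(1) = -1 + 16*1³ = -1 + 16*1 = -1 + 16 = 15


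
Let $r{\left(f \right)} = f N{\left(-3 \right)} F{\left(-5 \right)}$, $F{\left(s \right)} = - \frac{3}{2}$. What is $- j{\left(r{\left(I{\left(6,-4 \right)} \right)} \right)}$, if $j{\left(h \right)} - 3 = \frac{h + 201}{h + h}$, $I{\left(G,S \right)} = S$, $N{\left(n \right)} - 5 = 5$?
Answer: $- \frac{207}{40} \approx -5.175$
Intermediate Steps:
$N{\left(n \right)} = 10$ ($N{\left(n \right)} = 5 + 5 = 10$)
$F{\left(s \right)} = - \frac{3}{2}$ ($F{\left(s \right)} = \left(-3\right) \frac{1}{2} = - \frac{3}{2}$)
$r{\left(f \right)} = - 15 f$ ($r{\left(f \right)} = f 10 \left(- \frac{3}{2}\right) = 10 f \left(- \frac{3}{2}\right) = - 15 f$)
$j{\left(h \right)} = 3 + \frac{201 + h}{2 h}$ ($j{\left(h \right)} = 3 + \frac{h + 201}{h + h} = 3 + \frac{201 + h}{2 h}$)
$- j{\left(r{\left(I{\left(6,-4 \right)} \right)} \right)} = - \frac{201 + 7 \left(\left(-15\right) \left(-4\right)\right)}{2 \left(\left(-15\right) \left(-4\right)\right)} = - \frac{201 + 7 \cdot 60}{2 \cdot 60} = - \frac{201 + 420}{2 \cdot 60} = - \frac{621}{2 \cdot 60} = \left(-1\right) \frac{207}{40} = - \frac{207}{40}$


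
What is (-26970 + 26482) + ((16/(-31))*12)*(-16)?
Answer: -12056/31 ≈ -388.90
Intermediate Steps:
(-26970 + 26482) + ((16/(-31))*12)*(-16) = -488 + ((16*(-1/31))*12)*(-16) = -488 - 16/31*12*(-16) = -488 - 192/31*(-16) = -488 + 3072/31 = -12056/31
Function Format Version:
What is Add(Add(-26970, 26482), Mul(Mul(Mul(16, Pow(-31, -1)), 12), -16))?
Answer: Rational(-12056, 31) ≈ -388.90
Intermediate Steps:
Add(Add(-26970, 26482), Mul(Mul(Mul(16, Pow(-31, -1)), 12), -16)) = Add(-488, Mul(Mul(Mul(16, Rational(-1, 31)), 12), -16)) = Add(-488, Mul(Mul(Rational(-16, 31), 12), -16)) = Add(-488, Mul(Rational(-192, 31), -16)) = Add(-488, Rational(3072, 31)) = Rational(-12056, 31)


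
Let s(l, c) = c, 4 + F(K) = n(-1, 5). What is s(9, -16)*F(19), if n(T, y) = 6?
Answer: -32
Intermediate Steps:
F(K) = 2 (F(K) = -4 + 6 = 2)
s(9, -16)*F(19) = -16*2 = -32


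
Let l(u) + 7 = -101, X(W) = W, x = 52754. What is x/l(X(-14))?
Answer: -26377/54 ≈ -488.46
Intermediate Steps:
l(u) = -108 (l(u) = -7 - 101 = -108)
x/l(X(-14)) = 52754/(-108) = 52754*(-1/108) = -26377/54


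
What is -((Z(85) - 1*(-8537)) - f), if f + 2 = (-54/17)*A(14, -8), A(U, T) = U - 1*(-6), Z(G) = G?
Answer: -147688/17 ≈ -8687.5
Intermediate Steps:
A(U, T) = 6 + U (A(U, T) = U + 6 = 6 + U)
f = -1114/17 (f = -2 + (-54/17)*(6 + 14) = -2 - 54*1/17*20 = -2 - 54/17*20 = -2 - 1080/17 = -1114/17 ≈ -65.529)
-((Z(85) - 1*(-8537)) - f) = -((85 - 1*(-8537)) - 1*(-1114/17)) = -((85 + 8537) + 1114/17) = -(8622 + 1114/17) = -1*147688/17 = -147688/17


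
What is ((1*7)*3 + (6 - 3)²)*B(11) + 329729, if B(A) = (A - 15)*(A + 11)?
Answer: 327089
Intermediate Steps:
B(A) = (-15 + A)*(11 + A)
((1*7)*3 + (6 - 3)²)*B(11) + 329729 = ((1*7)*3 + (6 - 3)²)*(-165 + 11² - 4*11) + 329729 = (7*3 + 3²)*(-165 + 121 - 44) + 329729 = (21 + 9)*(-88) + 329729 = 30*(-88) + 329729 = -2640 + 329729 = 327089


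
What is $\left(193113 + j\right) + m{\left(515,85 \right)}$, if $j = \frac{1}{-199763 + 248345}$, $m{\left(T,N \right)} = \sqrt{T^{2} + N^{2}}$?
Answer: $\frac{9381815767}{48582} + 5 \sqrt{10898} \approx 1.9364 \cdot 10^{5}$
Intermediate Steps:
$m{\left(T,N \right)} = \sqrt{N^{2} + T^{2}}$
$j = \frac{1}{48582} \approx 2.0584 \cdot 10^{-5}$
$\left(193113 + j\right) + m{\left(515,85 \right)} = \left(193113 + \frac{1}{48582}\right) + \sqrt{85^{2} + 515^{2}} = \frac{9381815767}{48582} + \sqrt{7225 + 265225} = \frac{9381815767}{48582} + \sqrt{272450} = \frac{9381815767}{48582} + 5 \sqrt{10898}$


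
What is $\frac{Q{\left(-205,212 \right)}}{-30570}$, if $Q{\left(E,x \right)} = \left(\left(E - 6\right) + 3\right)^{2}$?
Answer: $- \frac{21632}{15285} \approx -1.4152$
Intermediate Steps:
$Q{\left(E,x \right)} = \left(-3 + E\right)^{2}$ ($Q{\left(E,x \right)} = \left(\left(E - 6\right) + 3\right)^{2} = \left(\left(-6 + E\right) + 3\right)^{2} = \left(-3 + E\right)^{2}$)
$\frac{Q{\left(-205,212 \right)}}{-30570} = \frac{\left(-3 - 205\right)^{2}}{-30570} = \left(-208\right)^{2} \left(- \frac{1}{30570}\right) = 43264 \left(- \frac{1}{30570}\right) = - \frac{21632}{15285}$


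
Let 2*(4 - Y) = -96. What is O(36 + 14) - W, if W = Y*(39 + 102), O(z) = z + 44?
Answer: -7238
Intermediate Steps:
Y = 52 (Y = 4 - ½*(-96) = 4 + 48 = 52)
O(z) = 44 + z
W = 7332 (W = 52*(39 + 102) = 52*141 = 7332)
O(36 + 14) - W = (44 + (36 + 14)) - 1*7332 = (44 + 50) - 7332 = 94 - 7332 = -7238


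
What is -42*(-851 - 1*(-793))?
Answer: 2436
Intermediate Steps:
-42*(-851 - 1*(-793)) = -42*(-851 + 793) = -42*(-58) = 2436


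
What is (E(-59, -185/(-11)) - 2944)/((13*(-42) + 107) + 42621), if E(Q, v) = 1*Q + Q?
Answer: -1531/21091 ≈ -0.072590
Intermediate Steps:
E(Q, v) = 2*Q (E(Q, v) = Q + Q = 2*Q)
(E(-59, -185/(-11)) - 2944)/((13*(-42) + 107) + 42621) = (2*(-59) - 2944)/((13*(-42) + 107) + 42621) = (-118 - 2944)/((-546 + 107) + 42621) = -3062/(-439 + 42621) = -3062/42182 = -3062*1/42182 = -1531/21091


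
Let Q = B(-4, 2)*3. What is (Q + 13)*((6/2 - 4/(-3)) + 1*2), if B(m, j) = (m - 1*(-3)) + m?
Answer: -38/3 ≈ -12.667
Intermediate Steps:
B(m, j) = 3 + 2*m (B(m, j) = (m + 3) + m = (3 + m) + m = 3 + 2*m)
Q = -15 (Q = (3 + 2*(-4))*3 = (3 - 8)*3 = -5*3 = -15)
(Q + 13)*((6/2 - 4/(-3)) + 1*2) = (-15 + 13)*((6/2 - 4/(-3)) + 1*2) = -2*((6*(½) - 4*(-⅓)) + 2) = -2*((3 + 4/3) + 2) = -2*(13/3 + 2) = -2*19/3 = -38/3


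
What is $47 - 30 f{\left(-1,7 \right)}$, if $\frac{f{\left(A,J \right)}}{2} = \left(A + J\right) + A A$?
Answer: $-373$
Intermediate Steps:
$f{\left(A,J \right)} = 2 A + 2 J + 2 A^{2}$ ($f{\left(A,J \right)} = 2 \left(\left(A + J\right) + A A\right) = 2 \left(\left(A + J\right) + A^{2}\right) = 2 \left(A + J + A^{2}\right) = 2 A + 2 J + 2 A^{2}$)
$47 - 30 f{\left(-1,7 \right)} = 47 - 30 \left(2 \left(-1\right) + 2 \cdot 7 + 2 \left(-1\right)^{2}\right) = 47 - 30 \left(-2 + 14 + 2 \cdot 1\right) = 47 - 30 \left(-2 + 14 + 2\right) = 47 - 420 = -373$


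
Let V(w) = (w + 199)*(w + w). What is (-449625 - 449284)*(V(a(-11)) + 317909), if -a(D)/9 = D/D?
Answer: -282696992501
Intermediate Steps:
a(D) = -9 (a(D) = -9*D/D = -9*1 = -9)
V(w) = 2*w*(199 + w) (V(w) = (199 + w)*(2*w) = 2*w*(199 + w))
(-449625 - 449284)*(V(a(-11)) + 317909) = (-449625 - 449284)*(2*(-9)*(199 - 9) + 317909) = -898909*(2*(-9)*190 + 317909) = -898909*(-3420 + 317909) = -898909*314489 = -282696992501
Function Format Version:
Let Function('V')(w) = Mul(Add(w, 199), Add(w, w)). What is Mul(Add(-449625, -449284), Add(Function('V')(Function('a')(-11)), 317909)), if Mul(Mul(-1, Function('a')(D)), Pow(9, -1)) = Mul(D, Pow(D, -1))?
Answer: -282696992501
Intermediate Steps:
Function('a')(D) = -9 (Function('a')(D) = Mul(-9, Mul(D, Pow(D, -1))) = Mul(-9, 1) = -9)
Function('V')(w) = Mul(2, w, Add(199, w)) (Function('V')(w) = Mul(Add(199, w), Mul(2, w)) = Mul(2, w, Add(199, w)))
Mul(Add(-449625, -449284), Add(Function('V')(Function('a')(-11)), 317909)) = Mul(Add(-449625, -449284), Add(Mul(2, -9, Add(199, -9)), 317909)) = Mul(-898909, Add(Mul(2, -9, 190), 317909)) = Mul(-898909, Add(-3420, 317909)) = Mul(-898909, 314489) = -282696992501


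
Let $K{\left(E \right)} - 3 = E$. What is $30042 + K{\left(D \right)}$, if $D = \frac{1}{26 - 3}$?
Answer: $\frac{691036}{23} \approx 30045.0$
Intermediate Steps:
$D = \frac{1}{23} \approx 0.043478$
$K{\left(E \right)} = 3 + E$
$30042 + K{\left(D \right)} = 30042 + \left(3 + \frac{1}{23}\right) = 30042 + \frac{70}{23} = \frac{691036}{23}$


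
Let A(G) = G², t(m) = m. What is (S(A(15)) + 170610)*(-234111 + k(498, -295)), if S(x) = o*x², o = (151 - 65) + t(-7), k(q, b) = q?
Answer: -974162705805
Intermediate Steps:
o = 79 (o = (151 - 65) - 7 = 86 - 7 = 79)
S(x) = 79*x²
(S(A(15)) + 170610)*(-234111 + k(498, -295)) = (79*(15²)² + 170610)*(-234111 + 498) = (79*225² + 170610)*(-233613) = (79*50625 + 170610)*(-233613) = (3999375 + 170610)*(-233613) = 4169985*(-233613) = -974162705805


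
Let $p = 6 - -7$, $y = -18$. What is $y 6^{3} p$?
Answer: $-50544$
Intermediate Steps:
$p = 13$ ($p = 6 + 7 = 13$)
$y 6^{3} p = - 18 \cdot 6^{3} \cdot 13 = \left(-18\right) 216 \cdot 13 = \left(-3888\right) 13 = -50544$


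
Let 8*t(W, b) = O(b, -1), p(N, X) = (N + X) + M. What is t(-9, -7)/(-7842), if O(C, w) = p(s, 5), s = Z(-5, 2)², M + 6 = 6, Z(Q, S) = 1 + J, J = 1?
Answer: -3/20912 ≈ -0.00014346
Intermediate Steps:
Z(Q, S) = 2 (Z(Q, S) = 1 + 1 = 2)
M = 0 (M = -6 + 6 = 0)
s = 4 (s = 2² = 4)
p(N, X) = N + X (p(N, X) = (N + X) + 0 = N + X)
O(C, w) = 9 (O(C, w) = 4 + 5 = 9)
t(W, b) = 9/8 (t(W, b) = (⅛)*9 = 9/8)
t(-9, -7)/(-7842) = (9/8)/(-7842) = (9/8)*(-1/7842) = -3/20912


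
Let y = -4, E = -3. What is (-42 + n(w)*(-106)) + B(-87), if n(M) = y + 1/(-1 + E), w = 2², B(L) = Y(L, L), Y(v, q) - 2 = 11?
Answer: 843/2 ≈ 421.50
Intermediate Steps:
Y(v, q) = 13 (Y(v, q) = 2 + 11 = 13)
B(L) = 13
w = 4
n(M) = -17/4 (n(M) = -4 + 1/(-1 - 3) = -4 + 1/(-4) = -4 - ¼ = -17/4)
(-42 + n(w)*(-106)) + B(-87) = (-42 - 17/4*(-106)) + 13 = (-42 + 901/2) + 13 = 817/2 + 13 = 843/2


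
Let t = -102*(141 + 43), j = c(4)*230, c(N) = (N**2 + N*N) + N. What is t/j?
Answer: -34/15 ≈ -2.2667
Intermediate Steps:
c(N) = N + 2*N**2 (c(N) = (N**2 + N**2) + N = 2*N**2 + N = N + 2*N**2)
j = 8280 (j = (4*(1 + 2*4))*230 = (4*(1 + 8))*230 = (4*9)*230 = 36*230 = 8280)
t = -18768 (t = -102*184 = -18768)
t/j = -18768/8280 = -18768*1/8280 = -34/15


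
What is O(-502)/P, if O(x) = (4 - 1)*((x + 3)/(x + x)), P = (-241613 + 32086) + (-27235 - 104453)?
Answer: -1497/342579860 ≈ -4.3698e-6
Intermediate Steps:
P = -341215 (P = -209527 - 131688 = -341215)
O(x) = 3*(3 + x)/(2*x) (O(x) = 3*((3 + x)/((2*x))) = 3*((3 + x)*(1/(2*x))) = 3*((3 + x)/(2*x)) = 3*(3 + x)/(2*x))
O(-502)/P = ((3/2)*(3 - 502)/(-502))/(-341215) = ((3/2)*(-1/502)*(-499))*(-1/341215) = (1497/1004)*(-1/341215) = -1497/342579860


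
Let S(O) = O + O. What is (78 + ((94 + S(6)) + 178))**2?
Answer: 131044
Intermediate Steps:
S(O) = 2*O
(78 + ((94 + S(6)) + 178))**2 = (78 + ((94 + 2*6) + 178))**2 = (78 + ((94 + 12) + 178))**2 = (78 + (106 + 178))**2 = (78 + 284)**2 = 362**2 = 131044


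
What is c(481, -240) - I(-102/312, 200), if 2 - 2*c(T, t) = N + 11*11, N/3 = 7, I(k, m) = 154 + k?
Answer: -11631/52 ≈ -223.67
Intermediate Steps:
N = 21 (N = 3*7 = 21)
c(T, t) = -70 (c(T, t) = 1 - (21 + 11*11)/2 = 1 - (21 + 121)/2 = 1 - 1/2*142 = 1 - 71 = -70)
c(481, -240) - I(-102/312, 200) = -70 - (154 - 102/312) = -70 - (154 - 102*1/312) = -70 - (154 - 17/52) = -70 - 1*7991/52 = -70 - 7991/52 = -11631/52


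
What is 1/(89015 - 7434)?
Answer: 1/81581 ≈ 1.2258e-5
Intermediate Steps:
1/(89015 - 7434) = 1/81581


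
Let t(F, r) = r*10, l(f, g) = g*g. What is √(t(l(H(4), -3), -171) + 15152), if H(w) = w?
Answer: √13442 ≈ 115.94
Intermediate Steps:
l(f, g) = g²
t(F, r) = 10*r
√(t(l(H(4), -3), -171) + 15152) = √(10*(-171) + 15152) = √(-1710 + 15152) = √13442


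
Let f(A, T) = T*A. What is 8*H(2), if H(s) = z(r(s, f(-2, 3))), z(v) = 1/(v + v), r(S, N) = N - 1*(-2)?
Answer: -1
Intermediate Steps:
f(A, T) = A*T
r(S, N) = 2 + N (r(S, N) = N + 2 = 2 + N)
z(v) = 1/(2*v)
H(s) = -1/8 (H(s) = 1/(2*(2 - 2*3)) = 1/(2*(2 - 6)) = (1/2)/(-4) = (1/2)*(-1/4) = -1/8)
8*H(2) = 8*(-1/8) = -1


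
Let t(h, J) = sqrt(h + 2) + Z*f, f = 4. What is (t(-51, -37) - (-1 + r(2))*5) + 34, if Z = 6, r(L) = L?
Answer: 53 + 7*I ≈ 53.0 + 7.0*I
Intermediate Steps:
t(h, J) = 24 + sqrt(2 + h) (t(h, J) = sqrt(h + 2) + 6*4 = sqrt(2 + h) + 24 = 24 + sqrt(2 + h))
(t(-51, -37) - (-1 + r(2))*5) + 34 = ((24 + sqrt(2 - 51)) - (-1 + 2)*5) + 34 = ((24 + sqrt(-49)) - 1*1*5) + 34 = ((24 + 7*I) - 1*5) + 34 = ((24 + 7*I) - 5) + 34 = (19 + 7*I) + 34 = 53 + 7*I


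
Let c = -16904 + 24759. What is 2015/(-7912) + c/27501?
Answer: 6734245/217587912 ≈ 0.030950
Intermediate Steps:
c = 7855
2015/(-7912) + c/27501 = 2015/(-7912) + 7855/27501 = 2015*(-1/7912) + 7855*(1/27501) = -2015/7912 + 7855/27501 = 6734245/217587912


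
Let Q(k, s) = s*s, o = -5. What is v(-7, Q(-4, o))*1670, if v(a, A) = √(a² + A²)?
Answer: 1670*√674 ≈ 43356.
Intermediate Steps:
Q(k, s) = s²
v(a, A) = √(A² + a²)
v(-7, Q(-4, o))*1670 = √(((-5)²)² + (-7)²)*1670 = √(25² + 49)*1670 = √(625 + 49)*1670 = √674*1670 = 1670*√674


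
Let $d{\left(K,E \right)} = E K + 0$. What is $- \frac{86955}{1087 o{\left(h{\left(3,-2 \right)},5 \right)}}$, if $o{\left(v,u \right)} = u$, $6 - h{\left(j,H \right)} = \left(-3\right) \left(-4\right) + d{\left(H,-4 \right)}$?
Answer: $- \frac{17391}{1087} \approx -15.999$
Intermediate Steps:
$d{\left(K,E \right)} = E K$
$h{\left(j,H \right)} = -6 + 4 H$ ($h{\left(j,H \right)} = 6 - \left(\left(-3\right) \left(-4\right) - 4 H\right) = 6 - \left(12 - 4 H\right) = 6 + \left(-12 + 4 H\right) = -6 + 4 H$)
$- \frac{86955}{1087 o{\left(h{\left(3,-2 \right)},5 \right)}} = - \frac{86955}{1087 \cdot 5} = - \frac{86955}{5435} = \left(-86955\right) \frac{1}{5435} = - \frac{17391}{1087}$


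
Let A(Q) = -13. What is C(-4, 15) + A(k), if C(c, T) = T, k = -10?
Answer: 2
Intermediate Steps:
C(-4, 15) + A(k) = 15 - 13 = 2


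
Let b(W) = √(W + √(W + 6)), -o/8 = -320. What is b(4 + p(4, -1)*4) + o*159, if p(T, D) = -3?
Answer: 407040 + √(-8 + I*√2) ≈ 4.0704e+5 + 2.8394*I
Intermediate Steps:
o = 2560 (o = -8*(-320) = 2560)
b(W) = √(W + √(6 + W))
b(4 + p(4, -1)*4) + o*159 = √((4 - 3*4) + √(6 + (4 - 3*4))) + 2560*159 = √((4 - 12) + √(6 + (4 - 12))) + 407040 = √(-8 + √(6 - 8)) + 407040 = √(-8 + √(-2)) + 407040 = √(-8 + I*√2) + 407040 = 407040 + √(-8 + I*√2)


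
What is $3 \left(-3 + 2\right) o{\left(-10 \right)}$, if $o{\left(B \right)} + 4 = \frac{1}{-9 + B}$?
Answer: $\frac{231}{19} \approx 12.158$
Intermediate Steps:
$o{\left(B \right)} = -4 + \frac{1}{-9 + B}$
$3 \left(-3 + 2\right) o{\left(-10 \right)} = 3 \left(-3 + 2\right) \frac{37 - -40}{-9 - 10} = 3 \left(-1\right) \frac{37 + 40}{-19} = - 3 \left(\left(- \frac{1}{19}\right) 77\right) = \left(-3\right) \left(- \frac{77}{19}\right) = \frac{231}{19}$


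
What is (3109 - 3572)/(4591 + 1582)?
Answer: -463/6173 ≈ -0.075004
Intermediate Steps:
(3109 - 3572)/(4591 + 1582) = -463/6173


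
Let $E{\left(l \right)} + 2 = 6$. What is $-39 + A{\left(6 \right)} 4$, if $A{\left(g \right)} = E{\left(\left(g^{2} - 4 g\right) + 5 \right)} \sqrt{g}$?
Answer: $-39 + 16 \sqrt{6} \approx 0.19184$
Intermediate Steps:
$E{\left(l \right)} = 4$ ($E{\left(l \right)} = -2 + 6 = 4$)
$A{\left(g \right)} = 4 \sqrt{g}$
$-39 + A{\left(6 \right)} 4 = -39 + 4 \sqrt{6} \cdot 4 = -39 + 16 \sqrt{6}$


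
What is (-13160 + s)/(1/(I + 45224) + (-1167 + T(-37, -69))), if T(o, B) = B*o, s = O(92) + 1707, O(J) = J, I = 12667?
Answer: -657699651/80236927 ≈ -8.1970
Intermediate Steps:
s = 1799 (s = 92 + 1707 = 1799)
(-13160 + s)/(1/(I + 45224) + (-1167 + T(-37, -69))) = (-13160 + 1799)/(1/(12667 + 45224) + (-1167 - 69*(-37))) = -11361/(1/57891 + (-1167 + 2553)) = -11361/(1/57891 + 1386) = -11361/80236927/57891 = -11361*57891/80236927 = -657699651/80236927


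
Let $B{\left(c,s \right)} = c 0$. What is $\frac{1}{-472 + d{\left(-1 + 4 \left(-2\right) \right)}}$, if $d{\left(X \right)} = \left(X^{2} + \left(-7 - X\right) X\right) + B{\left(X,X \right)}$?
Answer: $- \frac{1}{409} \approx -0.002445$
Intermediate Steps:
$B{\left(c,s \right)} = 0$
$d{\left(X \right)} = X^{2} + X \left(-7 - X\right)$ ($d{\left(X \right)} = \left(X^{2} + \left(-7 - X\right) X\right) + 0 = \left(X^{2} + X \left(-7 - X\right)\right) + 0 = X^{2} + X \left(-7 - X\right)$)
$\frac{1}{-472 + d{\left(-1 + 4 \left(-2\right) \right)}} = \frac{1}{-472 - 7 \left(-1 + 4 \left(-2\right)\right)} = \frac{1}{-472 - 7 \left(-1 - 8\right)} = \frac{1}{-472 - -63} = \frac{1}{-472 + 63} = \frac{1}{-409} = - \frac{1}{409}$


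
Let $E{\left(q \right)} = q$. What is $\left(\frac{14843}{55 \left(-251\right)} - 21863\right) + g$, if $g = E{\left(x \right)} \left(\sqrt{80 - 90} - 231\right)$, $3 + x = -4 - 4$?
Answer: $- \frac{266755053}{13805} - 11 i \sqrt{10} \approx -19323.0 - 34.785 i$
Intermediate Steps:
$x = -11$ ($x = -3 - 8 = -11$)
$g = 2541 - 11 i \sqrt{10}$ ($g = - 11 \left(\sqrt{80 - 90} - 231\right) = - 11 \left(\sqrt{-10} - 231\right) = - 11 \left(i \sqrt{10} - 231\right) = - 11 \left(-231 + i \sqrt{10}\right) = 2541 - 11 i \sqrt{10} \approx 2541.0 - 34.785 i$)
$\left(\frac{14843}{55 \left(-251\right)} - 21863\right) + g = \left(\frac{14843}{55 \left(-251\right)} - 21863\right) + \left(2541 - 11 i \sqrt{10}\right) = \left(\frac{14843}{-13805} - 21863\right) + \left(2541 - 11 i \sqrt{10}\right) = \left(14843 \left(- \frac{1}{13805}\right) - 21863\right) + \left(2541 - 11 i \sqrt{10}\right) = \left(- \frac{14843}{13805} - 21863\right) + \left(2541 - 11 i \sqrt{10}\right) = - \frac{301833558}{13805} + \left(2541 - 11 i \sqrt{10}\right) = - \frac{266755053}{13805} - 11 i \sqrt{10}$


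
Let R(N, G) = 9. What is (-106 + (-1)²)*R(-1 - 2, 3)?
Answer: -945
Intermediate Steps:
(-106 + (-1)²)*R(-1 - 2, 3) = (-106 + (-1)²)*9 = (-106 + 1)*9 = -105*9 = -945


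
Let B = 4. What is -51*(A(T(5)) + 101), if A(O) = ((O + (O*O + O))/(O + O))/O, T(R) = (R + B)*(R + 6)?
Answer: -341683/66 ≈ -5177.0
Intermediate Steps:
T(R) = (4 + R)*(6 + R) (T(R) = (R + 4)*(R + 6) = (4 + R)*(6 + R))
A(O) = (O² + 2*O)/(2*O²) (A(O) = ((O + (O² + O))/((2*O)))/O = ((O + (O + O²))*(1/(2*O)))/O = ((O² + 2*O)*(1/(2*O)))/O = ((O² + 2*O)/(2*O))/O = (O² + 2*O)/(2*O²))
-51*(A(T(5)) + 101) = -51*((2 + (24 + 5² + 10*5))/(2*(24 + 5² + 10*5)) + 101) = -51*((2 + (24 + 25 + 50))/(2*(24 + 25 + 50)) + 101) = -51*((½)*(2 + 99)/99 + 101) = -51*((½)*(1/99)*101 + 101) = -51*(101/198 + 101) = -51*20099/198 = -341683/66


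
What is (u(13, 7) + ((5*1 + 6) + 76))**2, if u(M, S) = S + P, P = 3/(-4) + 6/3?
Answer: 145161/16 ≈ 9072.6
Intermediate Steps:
P = 5/4 (P = 3*(-1/4) + 6*(1/3) = -3/4 + 2 = 5/4 ≈ 1.2500)
u(M, S) = 5/4 + S (u(M, S) = S + 5/4 = 5/4 + S)
(u(13, 7) + ((5*1 + 6) + 76))**2 = ((5/4 + 7) + ((5*1 + 6) + 76))**2 = (33/4 + ((5 + 6) + 76))**2 = (33/4 + (11 + 76))**2 = (33/4 + 87)**2 = (381/4)**2 = 145161/16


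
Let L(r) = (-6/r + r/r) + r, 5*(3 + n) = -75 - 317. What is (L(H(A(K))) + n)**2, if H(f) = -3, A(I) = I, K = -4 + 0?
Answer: 165649/25 ≈ 6626.0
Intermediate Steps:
K = -4
n = -407/5 (n = -3 + (-75 - 317)/5 = -3 + (1/5)*(-392) = -3 - 392/5 = -407/5 ≈ -81.400)
L(r) = 1 + r - 6/r (L(r) = (-6/r + 1) + r = (1 - 6/r) + r = 1 + r - 6/r)
(L(H(A(K))) + n)**2 = ((1 - 3 - 6/(-3)) - 407/5)**2 = ((1 - 3 - 6*(-1/3)) - 407/5)**2 = ((1 - 3 + 2) - 407/5)**2 = (0 - 407/5)**2 = (-407/5)**2 = 165649/25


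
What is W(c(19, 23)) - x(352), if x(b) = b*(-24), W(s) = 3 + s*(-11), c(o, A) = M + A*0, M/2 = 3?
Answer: 8385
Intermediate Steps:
M = 6 (M = 2*3 = 6)
c(o, A) = 6 (c(o, A) = 6 + A*0 = 6 + 0 = 6)
W(s) = 3 - 11*s
x(b) = -24*b
W(c(19, 23)) - x(352) = (3 - 11*6) - (-24)*352 = (3 - 66) - 1*(-8448) = -63 + 8448 = 8385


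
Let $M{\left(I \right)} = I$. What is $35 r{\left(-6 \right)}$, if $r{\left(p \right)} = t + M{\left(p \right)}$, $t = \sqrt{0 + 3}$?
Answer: $-210 + 35 \sqrt{3} \approx -149.38$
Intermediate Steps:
$t = \sqrt{3} \approx 1.732$
$r{\left(p \right)} = p + \sqrt{3}$ ($r{\left(p \right)} = \sqrt{3} + p = p + \sqrt{3}$)
$35 r{\left(-6 \right)} = 35 \left(-6 + \sqrt{3}\right) = -210 + 35 \sqrt{3}$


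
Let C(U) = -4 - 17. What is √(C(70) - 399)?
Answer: 2*I*√105 ≈ 20.494*I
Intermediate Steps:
C(U) = -21
√(C(70) - 399) = √(-21 - 399) = √(-420) = 2*I*√105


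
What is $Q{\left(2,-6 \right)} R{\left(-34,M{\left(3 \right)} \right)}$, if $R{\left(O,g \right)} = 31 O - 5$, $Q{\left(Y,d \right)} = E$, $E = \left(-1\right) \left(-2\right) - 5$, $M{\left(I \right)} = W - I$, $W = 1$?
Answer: $3177$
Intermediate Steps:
$M{\left(I \right)} = 1 - I$
$E = -3$ ($E = 2 - 5 = -3$)
$Q{\left(Y,d \right)} = -3$
$R{\left(O,g \right)} = -5 + 31 O$
$Q{\left(2,-6 \right)} R{\left(-34,M{\left(3 \right)} \right)} = - 3 \left(-5 + 31 \left(-34\right)\right) = - 3 \left(-5 - 1054\right) = \left(-3\right) \left(-1059\right) = 3177$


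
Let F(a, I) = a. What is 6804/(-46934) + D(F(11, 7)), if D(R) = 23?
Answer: 536339/23467 ≈ 22.855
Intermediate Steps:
6804/(-46934) + D(F(11, 7)) = 6804/(-46934) + 23 = 6804*(-1/46934) + 23 = -3402/23467 + 23 = 536339/23467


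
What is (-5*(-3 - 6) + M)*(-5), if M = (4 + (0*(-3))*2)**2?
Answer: -305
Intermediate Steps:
M = 16 (M = (4 + 0*2)**2 = (4 + 0)**2 = 4**2 = 16)
(-5*(-3 - 6) + M)*(-5) = (-5*(-3 - 6) + 16)*(-5) = (-5*(-9) + 16)*(-5) = (45 + 16)*(-5) = 61*(-5) = -305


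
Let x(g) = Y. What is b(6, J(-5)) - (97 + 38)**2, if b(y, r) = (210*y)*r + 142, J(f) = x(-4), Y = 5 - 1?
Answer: -13043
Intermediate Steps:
Y = 4
x(g) = 4
J(f) = 4
b(y, r) = 142 + 210*r*y (b(y, r) = 210*r*y + 142 = 142 + 210*r*y)
b(6, J(-5)) - (97 + 38)**2 = (142 + 210*4*6) - (97 + 38)**2 = (142 + 5040) - 1*135**2 = 5182 - 1*18225 = 5182 - 18225 = -13043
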